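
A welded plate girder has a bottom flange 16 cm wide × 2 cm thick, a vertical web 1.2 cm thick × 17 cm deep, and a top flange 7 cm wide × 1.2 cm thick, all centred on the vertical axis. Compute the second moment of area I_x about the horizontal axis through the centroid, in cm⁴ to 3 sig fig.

Treat the section as a set of non-overlapping primitives; coordinates are from the bounding-box lower-left.
Bottom plate: 16 × 2, A = 32 cm², y = 1 cm, Ī = 10.667 cm⁴.
Web plate: 1.2 × 17, A = 20.4 cm², y = 10.5 cm, Ī = 491.3 cm⁴.
Top plate: 7 × 1.2, A = 8.4 cm², y = 19.6 cm, Ī = 1.008 cm⁴.
Centroid: ȳ = ΣA·y / ΣA = 6.7572 cm.
Transfer each piece to the horizontal axis through the centroid using Ī + A·d² with d = y − 6.7572:
  bottom plate: d = -5.7572 cm → contributes +1071.3 cm⁴
  web plate: d = 3.7428 cm → contributes +777.07 cm⁴
  top plate: d = 12.843 cm → contributes +1386.5 cm⁴
Total I = 3234.9 cm⁴.

I_x ≈ 3230 cm⁴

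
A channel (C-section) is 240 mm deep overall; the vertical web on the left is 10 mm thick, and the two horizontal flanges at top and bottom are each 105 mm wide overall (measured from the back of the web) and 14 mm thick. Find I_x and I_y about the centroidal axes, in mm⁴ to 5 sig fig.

I_x ≈ 4.5529 × 10⁷ mm⁴, I_y ≈ 5.4980 × 10⁶ mm⁴

Treat the section as a set of non-overlapping primitives; coordinates are from the bounding-box lower-left.
Web: 10 × 240, A = 2 400 mm², y = 120 mm, Ī = 11 520 000 mm⁴.
Top flange (beyond web): 95 × 14, A = 1 330 mm², y = 233 mm, Ī = 21723.33 mm⁴.
Bottom flange (beyond web): 95 × 14, A = 1 330 mm², y = 7 mm, Ī = 21723.33 mm⁴.
By symmetry the centroid is at mid-height, ȳ = 120 mm.
Transfer each piece to the centroidal x-axis using Ī + A·d² with d = y − 120:
  web: d = 0 mm → contributes +11 520 000 mm⁴
  top flange (beyond web): d = 113 mm → contributes +17 004 493 mm⁴
  bottom flange (beyond web): d = -113 mm → contributes +17 004 493 mm⁴
Total I = 45 528 987 mm⁴.
For the y-axis: x̄ = 32.59881 mm.
Repeating about the centroidal y-axis gives I_y = 5 497 992 mm⁴.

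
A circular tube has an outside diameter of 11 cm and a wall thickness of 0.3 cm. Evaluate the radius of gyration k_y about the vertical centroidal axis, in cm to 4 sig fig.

k_y ≈ 3.785 cm

Split into non-overlapping primitives; take the origin at the lower-left of the bounding box.
Outer circle: ⌀11, A = 95.0332 cm², x = 5.5 cm, Ī = 718.688 cm⁴.
Bore (subtracted): ⌀10.4, A = 84.9487 cm², x = 5.5 cm, Ī = 574.253 cm⁴.
By symmetry the centroid is at mid-width, x̄ = 5.5 cm.
All pieces are centred on the vertical centroidal axis, so I = ΣĪ (holes subtracted) = 144.435 cm⁴.
Radius of gyration: k = √(I/A) = √(144.435 / 10.0845) = 3.78451 cm.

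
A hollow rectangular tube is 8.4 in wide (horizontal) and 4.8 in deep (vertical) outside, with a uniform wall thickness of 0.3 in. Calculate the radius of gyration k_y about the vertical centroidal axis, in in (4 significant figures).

k_y ≈ 3.064 in

Decompose the section into non-overlapping parts with the origin at the bottom-left of its bounding rectangle.
Outer rectangle: 8.4 × 4.8, A = 40.32 in², x = 4.2 in, Ī = 237.082 in⁴.
Inner void (subtracted): 7.8 × 4.2, A = 32.76 in², x = 4.2 in, Ī = 166.093 in⁴.
By symmetry the centroid is at mid-width, x̄ = 4.2 in.
All pieces are centred on the vertical centroidal axis, so I = ΣĪ (holes subtracted) = 70.9884 in⁴.
Radius of gyration: k = √(I/A) = √(70.9884 / 7.56) = 3.06431 in.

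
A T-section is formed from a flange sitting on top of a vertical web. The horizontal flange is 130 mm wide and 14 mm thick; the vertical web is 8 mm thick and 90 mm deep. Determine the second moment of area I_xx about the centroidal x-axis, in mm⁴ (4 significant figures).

Split into non-overlapping primitives; take the origin at the lower-left of the bounding box.
Flange: 130 × 14, A = 1 820 mm², y = 97 mm, Ī = 29726.7 mm⁴.
Web: 8 × 90, A = 720 mm², y = 45 mm, Ī = 486 000 mm⁴.
Centroid: ȳ = ΣA·y / ΣA = 82.2598 mm.
Transfer each piece to the centroidal x-axis using Ī + A·d² with d = y − 82.2598:
  flange: d = 14.7402 mm → contributes +425 162 mm⁴
  web: d = -37.2598 mm → contributes +1 485 573 mm⁴
Total I = 1 910 735 mm⁴.

I_xx ≈ 1.911 × 10⁶ mm⁴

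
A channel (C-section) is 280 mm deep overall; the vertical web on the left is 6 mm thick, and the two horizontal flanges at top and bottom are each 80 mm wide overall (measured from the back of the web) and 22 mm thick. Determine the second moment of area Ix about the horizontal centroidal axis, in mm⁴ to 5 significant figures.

Ix ≈ 6.5290 × 10⁷ mm⁴

Split into non-overlapping primitives; take the origin at the lower-left of the bounding box.
Web: 6 × 280, A = 1 680 mm², y = 140 mm, Ī = 10 976 000 mm⁴.
Top flange (beyond web): 74 × 22, A = 1 628 mm², y = 269 mm, Ī = 65662.67 mm⁴.
Bottom flange (beyond web): 74 × 22, A = 1 628 mm², y = 11 mm, Ī = 65662.67 mm⁴.
By symmetry the centroid is at mid-height, ȳ = 140 mm.
Transfer each piece to the horizontal centroidal axis using Ī + A·d² with d = y − 140:
  web: d = 0 mm → contributes +10 976 000 mm⁴
  top flange (beyond web): d = 129 mm → contributes +27 157 211 mm⁴
  bottom flange (beyond web): d = -129 mm → contributes +27 157 211 mm⁴
Total I = 65 290 421 mm⁴.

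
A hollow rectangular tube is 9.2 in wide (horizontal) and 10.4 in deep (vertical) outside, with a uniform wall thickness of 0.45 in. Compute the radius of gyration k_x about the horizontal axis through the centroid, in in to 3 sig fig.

k_x ≈ 4.00 in

Break the section into simple shapes (no overlaps), measuring from the bottom-left corner of the bounding box.
Outer rectangle: 9.2 × 10.4, A = 95.68 in², y = 5.2 in, Ī = 862.4 in⁴.
Inner void (subtracted): 8.3 × 9.5, A = 78.85 in², y = 5.2 in, Ī = 593.02 in⁴.
By symmetry the centroid is at mid-height, ȳ = 5.2 in.
All pieces are centred on the horizontal axis through the centroid, so I = ΣĪ (holes subtracted) = 269.38 in⁴.
Radius of gyration: k = √(I/A) = √(269.38 / 16.83) = 4.0007 in.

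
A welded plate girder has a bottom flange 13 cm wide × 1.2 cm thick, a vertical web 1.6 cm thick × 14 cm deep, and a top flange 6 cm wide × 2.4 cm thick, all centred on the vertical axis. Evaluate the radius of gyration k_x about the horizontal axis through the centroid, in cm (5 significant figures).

Break the section into simple shapes (no overlaps), measuring from the bottom-left corner of the bounding box.
Bottom plate: 13 × 1.2, A = 15.6 cm², y = 0.6 cm, Ī = 1.872 cm⁴.
Web plate: 1.6 × 14, A = 22.4 cm², y = 8.2 cm, Ī = 365.8667 cm⁴.
Top plate: 6 × 2.4, A = 14.4 cm², y = 16.4 cm, Ī = 6.912 cm⁴.
Centroid: ȳ = ΣA·y / ΣA = 8.19084 cm.
Transfer each piece to the horizontal axis through the centroid using Ī + A·d² with d = y − 8.19084:
  bottom plate: d = -7.59084 cm → contributes +900.7572 cm⁴
  web plate: d = 0.009160305 cm → contributes +365.8685 cm⁴
  top plate: d = 8.20916 cm → contributes +977.3325 cm⁴
Total I = 2243.958 cm⁴.
Radius of gyration: k = √(I/A) = √(2243.958 / 52.4) = 6.543977 cm.

k_x ≈ 6.5440 cm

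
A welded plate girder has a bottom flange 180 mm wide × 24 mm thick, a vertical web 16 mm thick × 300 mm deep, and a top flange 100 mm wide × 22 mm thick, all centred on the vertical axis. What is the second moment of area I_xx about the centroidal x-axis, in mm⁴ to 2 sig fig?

Decompose the section into non-overlapping parts with the origin at the bottom-left of its bounding rectangle.
Bottom plate: 180 × 24, A = 4 320 mm², y = 12 mm, Ī = 207 360 mm⁴.
Web plate: 16 × 300, A = 4 800 mm², y = 174 mm, Ī = 36 000 000 mm⁴.
Top plate: 100 × 22, A = 2 200 mm², y = 335 mm, Ī = 88 733 mm⁴.
Centroid: ȳ = ΣA·y / ΣA = 143.5 mm.
Transfer each piece to the centroidal x-axis using Ī + A·d² with d = y − 143.5:
  bottom plate: d = -131.5 mm → contributes +74 871 745 mm⁴
  web plate: d = 30.53 mm → contributes +40 475 034 mm⁴
  top plate: d = 191.5 mm → contributes +80 795 971 mm⁴
Total I = 196 142 751 mm⁴.

I_xx ≈ 2.0 × 10⁸ mm⁴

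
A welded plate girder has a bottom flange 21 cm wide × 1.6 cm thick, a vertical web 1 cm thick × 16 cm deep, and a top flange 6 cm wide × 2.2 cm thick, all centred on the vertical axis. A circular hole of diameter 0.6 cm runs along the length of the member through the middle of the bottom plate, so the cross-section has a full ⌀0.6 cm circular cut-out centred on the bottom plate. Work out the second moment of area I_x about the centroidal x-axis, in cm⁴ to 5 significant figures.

I_x ≈ 3547.9 cm⁴

Break the section into simple shapes (no overlaps), measuring from the bottom-left corner of the bounding box.
Bottom plate: 21 × 1.6, A = 33.6 cm², y = 0.8 cm, Ī = 7.168 cm⁴.
Web plate: 1 × 16, A = 16 cm², y = 9.6 cm, Ī = 341.3333 cm⁴.
Top plate: 6 × 2.2, A = 13.2 cm², y = 18.7 cm, Ī = 5.324 cm⁴.
Hole (subtracted): ⌀0.6, A = 0.2827433 cm², y = 0.8 cm, Ī = 0.006361725 cm⁴.
Centroid: ȳ = ΣA·y / ΣA = 6.831615 cm.
Transfer each piece to the centroidal x-axis using Ī + A·d² with d = y − 6.831615:
  bottom plate: d = -6.031615 cm → contributes +1229.549 cm⁴
  web plate: d = 2.768385 cm → contributes +463.9567 cm⁴
  top plate: d = 11.86839 cm → contributes +1864.657 cm⁴
  hole: d = -6.031615 cm → contributes −10.29267 cm⁴
Total I = 3547.87 cm⁴.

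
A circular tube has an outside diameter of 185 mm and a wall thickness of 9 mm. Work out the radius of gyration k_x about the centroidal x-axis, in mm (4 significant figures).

k_x ≈ 62.31 mm

Split into non-overlapping primitives; take the origin at the lower-left of the bounding box.
Outer circle: ⌀185, A = 26880.3 mm², y = 92.5 mm, Ī = 57 498 539 mm⁴.
Bore (subtracted): ⌀167, A = 21 904 mm², y = 92.5 mm, Ī = 38 179 988 mm⁴.
By symmetry the centroid is at mid-height, ȳ = 92.5 mm.
All pieces are centred on the centroidal x-axis, so I = ΣĪ (holes subtracted) = 19 318 552 mm⁴.
Radius of gyration: k = √(I/A) = √(19 318 552 / 4976.28) = 62.3067 mm.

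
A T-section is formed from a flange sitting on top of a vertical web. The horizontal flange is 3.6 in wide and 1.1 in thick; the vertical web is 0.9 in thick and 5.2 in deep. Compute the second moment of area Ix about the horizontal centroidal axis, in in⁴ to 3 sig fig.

Treat the section as a set of non-overlapping primitives; coordinates are from the bounding-box lower-left.
Flange: 3.6 × 1.1, A = 3.96 in², y = 5.75 in, Ī = 0.3993 in⁴.
Web: 0.9 × 5.2, A = 4.68 in², y = 2.6 in, Ī = 10.546 in⁴.
Centroid: ȳ = ΣA·y / ΣA = 4.0438 in.
Transfer each piece to the horizontal centroidal axis using Ī + A·d² with d = y − 4.0438:
  flange: d = 1.7063 in → contributes +11.928 in⁴
  web: d = -1.4438 in → contributes +20.301 in⁴
Total I = 32.229 in⁴.

Ix ≈ 32.2 in⁴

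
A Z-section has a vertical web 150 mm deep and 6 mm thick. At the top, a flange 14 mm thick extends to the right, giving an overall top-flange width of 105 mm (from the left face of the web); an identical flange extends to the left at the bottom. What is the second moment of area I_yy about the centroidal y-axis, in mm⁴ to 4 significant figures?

I_yy ≈ 9.907 × 10⁶ mm⁴

Break the section into simple shapes (no overlaps), measuring from the bottom-left corner of the bounding box.
Web: 6 × 150, A = 900 mm², x = 102 mm, Ī = 2 700 mm⁴.
Top flange (beyond web): 99 × 14, A = 1 386 mm², x = 154.5 mm, Ī = 1 132 016 mm⁴.
Bottom flange (beyond web): 99 × 14, A = 1 386 mm², x = 49.5 mm, Ī = 1 132 016 mm⁴.
Centroid: x̄ = ΣA·x / ΣA = 102 mm.
Transfer each piece to the centroidal y-axis using Ī + A·d² with d = x − 102:
  web: d = 0 mm → contributes +2 700 mm⁴
  top flange (beyond web): d = 52.5 mm → contributes +4 952 178 mm⁴
  bottom flange (beyond web): d = -52.5 mm → contributes +4 952 178 mm⁴
Total I = 9 907 056 mm⁴.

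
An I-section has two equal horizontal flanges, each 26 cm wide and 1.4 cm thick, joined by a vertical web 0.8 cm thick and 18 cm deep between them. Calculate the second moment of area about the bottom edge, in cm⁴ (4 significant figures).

Treat the section as a set of non-overlapping primitives; coordinates are from the bounding-box lower-left.
Bottom flange: 26 × 1.4, A = 36.4 cm², y = 0.7 cm, Ī = 5.94533 cm⁴.
Web: 0.8 × 18, A = 14.4 cm², y = 10.4 cm, Ī = 388.8 cm⁴.
Top flange: 26 × 1.4, A = 36.4 cm², y = 20.1 cm, Ī = 5.94533 cm⁴.
Transfer each piece to the bottom edge using Ī + A·d² with d = y − 0:
  bottom flange: d = 0.7 cm → contributes +23.7813 cm⁴
  web: d = 10.4 cm → contributes +1946.3 cm⁴
  top flange: d = 20.1 cm → contributes +14711.9 cm⁴
Total I = 16 682 cm⁴.

I_base ≈ 1.668 × 10⁴ cm⁴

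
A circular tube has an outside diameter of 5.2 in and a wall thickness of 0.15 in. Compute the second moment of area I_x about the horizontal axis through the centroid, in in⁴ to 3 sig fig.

I_x ≈ 7.59 in⁴

Treat the section as a set of non-overlapping primitives; coordinates are from the bounding-box lower-left.
Outer circle: ⌀5.2, A = 21.237 in², y = 2.6 in, Ī = 35.891 in⁴.
Bore (subtracted): ⌀4.9, A = 18.857 in², y = 2.6 in, Ī = 28.298 in⁴.
By symmetry the centroid is at mid-height, ȳ = 2.6 in.
All pieces are centred on the horizontal axis through the centroid, so I = ΣĪ (holes subtracted) = 7.5929 in⁴.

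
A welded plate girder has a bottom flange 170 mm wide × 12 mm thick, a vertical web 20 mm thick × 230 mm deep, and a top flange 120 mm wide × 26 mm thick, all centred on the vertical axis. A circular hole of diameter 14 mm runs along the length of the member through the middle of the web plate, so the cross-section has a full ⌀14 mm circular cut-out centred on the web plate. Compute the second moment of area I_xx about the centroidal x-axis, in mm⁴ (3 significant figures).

Break the section into simple shapes (no overlaps), measuring from the bottom-left corner of the bounding box.
Bottom plate: 170 × 12, A = 2 040 mm², y = 6 mm, Ī = 24 480 mm⁴.
Web plate: 20 × 230, A = 4 600 mm², y = 127 mm, Ī = 20 278 333 mm⁴.
Top plate: 120 × 26, A = 3 120 mm², y = 255 mm, Ī = 175 760 mm⁴.
Hole (subtracted): ⌀14, A = 153.94 mm², y = 127 mm, Ī = 1885.7 mm⁴.
Centroid: ȳ = ΣA·y / ΣA = 142.88 mm.
Transfer each piece to the centroidal x-axis using Ī + A·d² with d = y − 142.88:
  bottom plate: d = -136.88 mm → contributes +38 244 784 mm⁴
  web plate: d = -15.877 mm → contributes +21 437 967 mm⁴
  top plate: d = 112.12 mm → contributes +39 398 718 mm⁴
  hole: d = -15.877 mm → contributes −40 693 mm⁴
Total I = 99 040 775 mm⁴.

I_xx ≈ 9.90 × 10⁷ mm⁴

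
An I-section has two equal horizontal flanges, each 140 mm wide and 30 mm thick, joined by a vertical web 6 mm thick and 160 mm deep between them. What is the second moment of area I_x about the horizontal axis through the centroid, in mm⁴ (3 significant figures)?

Break the section into simple shapes (no overlaps), measuring from the bottom-left corner of the bounding box.
Bottom flange: 140 × 30, A = 4 200 mm², y = 15 mm, Ī = 315 000 mm⁴.
Web: 6 × 160, A = 960 mm², y = 110 mm, Ī = 2 048 000 mm⁴.
Top flange: 140 × 30, A = 4 200 mm², y = 205 mm, Ī = 315 000 mm⁴.
By symmetry the centroid is at mid-height, ȳ = 110 mm.
Transfer each piece to the horizontal axis through the centroid using Ī + A·d² with d = y − 110:
  bottom flange: d = -95 mm → contributes +38 220 000 mm⁴
  web: d = 0 mm → contributes +2 048 000 mm⁴
  top flange: d = 95 mm → contributes +38 220 000 mm⁴
Total I = 78 488 000 mm⁴.

I_x ≈ 7.85 × 10⁷ mm⁴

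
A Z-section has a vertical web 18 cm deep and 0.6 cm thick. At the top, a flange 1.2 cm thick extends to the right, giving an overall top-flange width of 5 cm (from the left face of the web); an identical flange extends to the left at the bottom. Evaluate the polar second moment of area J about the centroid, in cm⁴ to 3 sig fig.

Split into non-overlapping primitives; take the origin at the lower-left of the bounding box.
Web: 0.6 × 18, A = 10.8 cm², y = 9 cm, Ī = 291.6 cm⁴.
Top flange (beyond web): 4.4 × 1.2, A = 5.28 cm², y = 17.4 cm, Ī = 0.6336 cm⁴.
Bottom flange (beyond web): 4.4 × 1.2, A = 5.28 cm², y = 0.6 cm, Ī = 0.6336 cm⁴.
Centroid: ȳ = ΣA·y / ΣA = 9 cm.
Transfer each piece to the centroidal x-axis using Ī + A·d² with d = y − 9:
  web: d = 0 cm → contributes +291.6 cm⁴
  top flange (beyond web): d = 8.4 cm → contributes +373.19 cm⁴
  bottom flange (beyond web): d = -8.4 cm → contributes +373.19 cm⁴
Total I = 1 038 cm⁴.
For the y-axis: x̄ = 4.7 cm.
Repeating about the centroidal y-axis gives I_y = 83.361 cm⁴.
Polar second moment: J = I_x + I_y = 1121.3 cm⁴.

J ≈ 1120 cm⁴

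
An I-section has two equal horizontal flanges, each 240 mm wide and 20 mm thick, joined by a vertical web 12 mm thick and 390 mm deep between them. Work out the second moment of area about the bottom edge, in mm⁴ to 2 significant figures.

Treat the section as a set of non-overlapping primitives; coordinates are from the bounding-box lower-left.
Bottom flange: 240 × 20, A = 4 800 mm², y = 10 mm, Ī = 160 000 mm⁴.
Web: 12 × 390, A = 4 680 mm², y = 215 mm, Ī = 59 319 000 mm⁴.
Top flange: 240 × 20, A = 4 800 mm², y = 420 mm, Ī = 160 000 mm⁴.
Transfer each piece to the bottom edge using Ī + A·d² with d = y − 0:
  bottom flange: d = 10 mm → contributes +640 000 mm⁴
  web: d = 215 mm → contributes +275 652 000 mm⁴
  top flange: d = 420 mm → contributes +846 880 000 mm⁴
Total I = 1 123 172 000 mm⁴.

I_base ≈ 1.1 × 10⁹ mm⁴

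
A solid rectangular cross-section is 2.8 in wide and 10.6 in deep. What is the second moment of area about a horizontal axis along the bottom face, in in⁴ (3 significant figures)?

The section: 2.8 × 10.6, A = 29.68 in², y = 5.3 in, Ī = 277.9 in⁴.
Transfer it to the base of the section using Ī + A·d² with d = y − 0:
  the section: d = 5.3 in → contributes +1111.6 in⁴
Total I = 1111.6 in⁴.

I_base ≈ 1110 in⁴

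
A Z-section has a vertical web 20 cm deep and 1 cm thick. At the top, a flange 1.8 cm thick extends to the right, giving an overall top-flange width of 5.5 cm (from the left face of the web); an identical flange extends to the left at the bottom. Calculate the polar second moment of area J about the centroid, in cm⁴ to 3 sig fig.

J ≈ 2160 cm⁴

Decompose the section into non-overlapping parts with the origin at the bottom-left of its bounding rectangle.
Web: 1 × 20, A = 20 cm², y = 10 cm, Ī = 666.67 cm⁴.
Top flange (beyond web): 4.5 × 1.8, A = 8.1 cm², y = 19.1 cm, Ī = 2.187 cm⁴.
Bottom flange (beyond web): 4.5 × 1.8, A = 8.1 cm², y = 0.9 cm, Ī = 2.187 cm⁴.
Centroid: ȳ = ΣA·y / ΣA = 10 cm.
Transfer each piece to the centroidal x-axis using Ī + A·d² with d = y − 10:
  web: d = 0 cm → contributes +666.67 cm⁴
  top flange (beyond web): d = 9.1 cm → contributes +672.95 cm⁴
  bottom flange (beyond web): d = -9.1 cm → contributes +672.95 cm⁴
Total I = 2012.6 cm⁴.
For the y-axis: x̄ = 5 cm.
Repeating about the centroidal y-axis gives I_y = 151.52 cm⁴.
Polar second moment: J = I_x + I_y = 2164.1 cm⁴.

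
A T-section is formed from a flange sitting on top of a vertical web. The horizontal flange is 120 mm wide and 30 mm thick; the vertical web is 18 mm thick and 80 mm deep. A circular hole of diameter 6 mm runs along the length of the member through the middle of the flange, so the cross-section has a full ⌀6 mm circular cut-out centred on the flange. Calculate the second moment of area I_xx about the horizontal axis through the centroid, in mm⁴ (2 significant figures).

Treat the section as a set of non-overlapping primitives; coordinates are from the bounding-box lower-left.
Flange: 120 × 30, A = 3 600 mm², y = 95 mm, Ī = 270 000 mm⁴.
Web: 18 × 80, A = 1 440 mm², y = 40 mm, Ī = 768 000 mm⁴.
Hole (subtracted): ⌀6, A = 28.27 mm², y = 95 mm, Ī = 63.62 mm⁴.
Centroid: ȳ = ΣA·y / ΣA = 79.2 mm.
Transfer each piece to the horizontal axis through the centroid using Ī + A·d² with d = y − 79.2:
  flange: d = 15.8 mm → contributes +1 169 038 mm⁴
  web: d = -39.2 mm → contributes +2 980 430 mm⁴
  hole: d = 15.8 mm → contributes −7 125 mm⁴
Total I = 4 142 344 mm⁴.

I_xx ≈ 4.1 × 10⁶ mm⁴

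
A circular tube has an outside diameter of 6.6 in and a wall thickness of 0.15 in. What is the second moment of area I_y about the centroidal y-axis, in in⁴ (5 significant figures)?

Split into non-overlapping primitives; take the origin at the lower-left of the bounding box.
Outer circle: ⌀6.6, A = 34.21194 in², x = 3.3 in, Ī = 93.14202 in⁴.
Bore (subtracted): ⌀6.3, A = 31.17245 in², x = 3.3 in, Ī = 77.32717 in⁴.
By symmetry the centroid is at mid-width, x̄ = 3.3 in.
All pieces are centred on the centroidal y-axis, so I = ΣĪ (holes subtracted) = 15.81485 in⁴.

I_y ≈ 15.815 in⁴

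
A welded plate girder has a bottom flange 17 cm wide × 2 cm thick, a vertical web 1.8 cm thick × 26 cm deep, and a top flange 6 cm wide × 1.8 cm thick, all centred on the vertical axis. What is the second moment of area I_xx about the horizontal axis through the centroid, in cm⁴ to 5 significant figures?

I_xx ≈ 1.0242 × 10⁴ cm⁴

Treat the section as a set of non-overlapping primitives; coordinates are from the bounding-box lower-left.
Bottom plate: 17 × 2, A = 34 cm², y = 1 cm, Ī = 11.33333 cm⁴.
Web plate: 1.8 × 26, A = 46.8 cm², y = 15 cm, Ī = 2636.4 cm⁴.
Top plate: 6 × 1.8, A = 10.8 cm², y = 28.9 cm, Ī = 2.916 cm⁴.
Centroid: ȳ = ΣA·y / ΣA = 11.44236 cm.
Transfer each piece to the horizontal axis through the centroid using Ī + A·d² with d = y − 11.44236:
  bottom plate: d = -10.44236 cm → contributes +3718.79 cm⁴
  web plate: d = 3.557642 cm → contributes +3228.739 cm⁴
  top plate: d = 17.45764 cm → contributes +3294.424 cm⁴
Total I = 10241.95 cm⁴.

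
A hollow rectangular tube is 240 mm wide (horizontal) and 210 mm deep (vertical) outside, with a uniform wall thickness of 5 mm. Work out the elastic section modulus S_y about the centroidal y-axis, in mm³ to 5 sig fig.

Treat the section as a set of non-overlapping primitives; coordinates are from the bounding-box lower-left.
Outer rectangle: 240 × 210, A = 50 400 mm², x = 120 mm, Ī = 241 920 000 mm⁴.
Inner void (subtracted): 230 × 200, A = 46 000 mm², x = 120 mm, Ī = 202 783 333 mm⁴.
By symmetry the centroid is at mid-width, x̄ = 120 mm.
All pieces are centred on the centroidal y-axis, so I = ΣĪ (holes subtracted) = 39 136 667 mm⁴.
Extreme fibre distance c = 120 mm; S = I/c = 326138.9 mm³.

S_y ≈ 3.2614 × 10⁵ mm³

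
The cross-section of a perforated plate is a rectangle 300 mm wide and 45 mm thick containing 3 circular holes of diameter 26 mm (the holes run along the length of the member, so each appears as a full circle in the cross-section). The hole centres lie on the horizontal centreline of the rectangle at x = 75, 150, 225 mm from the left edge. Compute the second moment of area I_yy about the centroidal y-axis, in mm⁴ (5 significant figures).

Split into non-overlapping primitives; take the origin at the lower-left of the bounding box.
Plate: 300 × 45, A = 13 500 mm², x = 150 mm, Ī = 101 250 000 mm⁴.
Hole 1 (subtracted): ⌀26, A = 530.9292 mm², x = 75 mm, Ī = 22431.76 mm⁴.
Hole 2 (subtracted): ⌀26, A = 530.9292 mm², x = 150 mm, Ī = 22431.76 mm⁴.
Hole 3 (subtracted): ⌀26, A = 530.9292 mm², x = 225 mm, Ī = 22431.76 mm⁴.
By symmetry the centroid is at mid-width, x̄ = 150 mm.
Transfer each piece to the centroidal y-axis using Ī + A·d² with d = x − 150:
  plate: d = 0 mm → contributes +101 250 000 mm⁴
  hole 1: d = -75 mm → contributes −3 008 908 mm⁴
  hole 2: d = 0 mm → contributes −22431.76 mm⁴
  hole 3: d = 75 mm → contributes −3 008 908 mm⁴
Total I = 95 209 752 mm⁴.

I_yy ≈ 9.5210 × 10⁷ mm⁴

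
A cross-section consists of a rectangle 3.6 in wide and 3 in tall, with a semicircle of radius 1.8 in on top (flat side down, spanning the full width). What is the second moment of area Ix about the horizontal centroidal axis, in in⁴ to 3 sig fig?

Ix ≈ 27.0 in⁴

Decompose the section into non-overlapping parts with the origin at the bottom-left of its bounding rectangle.
Rectangular body: 3.6 × 3, A = 10.8 in², y = 1.5 in, Ī = 8.1 in⁴.
Semicircular cap: semicircle r = 1.8, A = 5.0894 in², y = 3.7639 in, Ī = 1.1522 in⁴.
Centroid: ȳ = ΣA·y / ΣA = 2.2251 in.
Transfer each piece to the horizontal centroidal axis using Ī + A·d² with d = y − 2.2251:
  rectangular body: d = -0.72514 in → contributes +13.779 in⁴
  semicircular cap: d = 1.5388 in → contributes +13.203 in⁴
Total I = 26.982 in⁴.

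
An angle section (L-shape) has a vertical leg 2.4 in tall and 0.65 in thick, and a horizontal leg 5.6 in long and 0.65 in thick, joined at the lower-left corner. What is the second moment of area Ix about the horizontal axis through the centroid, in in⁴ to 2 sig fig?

Decompose the section into non-overlapping parts with the origin at the bottom-left of its bounding rectangle.
Vertical leg: 0.65 × 2.4, A = 1.56 in², y = 1.2 in, Ī = 0.7488 in⁴.
Horizontal leg (remainder): 4.95 × 0.65, A = 3.218 in², y = 0.325 in, Ī = 0.1133 in⁴.
Centroid: ȳ = ΣA·y / ΣA = 0.6107 in.
Transfer each piece to the horizontal axis through the centroid using Ī + A·d² with d = y − 0.6107:
  vertical leg: d = 0.5893 in → contributes +1.291 in⁴
  horizontal leg (remainder): d = -0.2857 in → contributes +0.3759 in⁴
Total I = 1.666 in⁴.

Ix ≈ 1.7 in⁴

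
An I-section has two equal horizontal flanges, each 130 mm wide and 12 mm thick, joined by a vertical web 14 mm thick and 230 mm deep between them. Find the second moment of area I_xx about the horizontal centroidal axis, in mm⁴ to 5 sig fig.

Break the section into simple shapes (no overlaps), measuring from the bottom-left corner of the bounding box.
Bottom flange: 130 × 12, A = 1 560 mm², y = 6 mm, Ī = 18 720 mm⁴.
Web: 14 × 230, A = 3 220 mm², y = 127 mm, Ī = 14 194 833 mm⁴.
Top flange: 130 × 12, A = 1 560 mm², y = 248 mm, Ī = 18 720 mm⁴.
By symmetry the centroid is at mid-height, ȳ = 127 mm.
Transfer each piece to the horizontal centroidal axis using Ī + A·d² with d = y − 127:
  bottom flange: d = -121 mm → contributes +22 858 680 mm⁴
  web: d = 0 mm → contributes +14 194 833 mm⁴
  top flange: d = 121 mm → contributes +22 858 680 mm⁴
Total I = 59 912 193 mm⁴.

I_xx ≈ 5.9912 × 10⁷ mm⁴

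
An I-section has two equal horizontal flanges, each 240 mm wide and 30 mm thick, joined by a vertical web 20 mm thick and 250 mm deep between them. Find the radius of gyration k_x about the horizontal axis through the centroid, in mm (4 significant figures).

k_x ≈ 126.3 mm

Treat the section as a set of non-overlapping primitives; coordinates are from the bounding-box lower-left.
Bottom flange: 240 × 30, A = 7 200 mm², y = 15 mm, Ī = 540 000 mm⁴.
Web: 20 × 250, A = 5 000 mm², y = 155 mm, Ī = 26 041 667 mm⁴.
Top flange: 240 × 30, A = 7 200 mm², y = 295 mm, Ī = 540 000 mm⁴.
By symmetry the centroid is at mid-height, ȳ = 155 mm.
Transfer each piece to the horizontal axis through the centroid using Ī + A·d² with d = y − 155:
  bottom flange: d = -140 mm → contributes +141 660 000 mm⁴
  web: d = 0 mm → contributes +26 041 667 mm⁴
  top flange: d = 140 mm → contributes +141 660 000 mm⁴
Total I = 309 361 667 mm⁴.
Radius of gyration: k = √(I/A) = √(309 361 667 / 19 400) = 126.279 mm.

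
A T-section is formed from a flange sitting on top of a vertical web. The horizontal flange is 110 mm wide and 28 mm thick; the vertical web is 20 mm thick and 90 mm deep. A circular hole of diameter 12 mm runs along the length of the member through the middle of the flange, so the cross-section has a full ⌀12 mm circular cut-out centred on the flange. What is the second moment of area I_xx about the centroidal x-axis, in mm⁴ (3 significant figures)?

Decompose the section into non-overlapping parts with the origin at the bottom-left of its bounding rectangle.
Flange: 110 × 28, A = 3 080 mm², y = 104 mm, Ī = 201 227 mm⁴.
Web: 20 × 90, A = 1 800 mm², y = 45 mm, Ī = 1 215 000 mm⁴.
Hole (subtracted): ⌀12, A = 113.1 mm², y = 104 mm, Ī = 1017.9 mm⁴.
Centroid: ȳ = ΣA·y / ΣA = 81.721 mm.
Transfer each piece to the centroidal x-axis using Ī + A·d² with d = y − 81.721:
  flange: d = 22.279 mm → contributes +1 729 944 mm⁴
  web: d = -36.721 mm → contributes +3 642 228 mm⁴
  hole: d = 22.279 mm → contributes −57 152 mm⁴
Total I = 5 315 020 mm⁴.

I_xx ≈ 5.32 × 10⁶ mm⁴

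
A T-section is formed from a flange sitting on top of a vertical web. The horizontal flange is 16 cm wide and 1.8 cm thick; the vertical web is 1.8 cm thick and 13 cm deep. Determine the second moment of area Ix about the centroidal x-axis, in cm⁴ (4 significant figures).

Decompose the section into non-overlapping parts with the origin at the bottom-left of its bounding rectangle.
Flange: 16 × 1.8, A = 28.8 cm², y = 13.9 cm, Ī = 7.776 cm⁴.
Web: 1.8 × 13, A = 23.4 cm², y = 6.5 cm, Ī = 329.55 cm⁴.
Centroid: ȳ = ΣA·y / ΣA = 10.5828 cm.
Transfer each piece to the centroidal x-axis using Ī + A·d² with d = y − 10.5828:
  flange: d = 3.31724 cm → contributes +324.694 cm⁴
  web: d = -4.08276 cm → contributes +719.603 cm⁴
Total I = 1044.3 cm⁴.

Ix ≈ 1044 cm⁴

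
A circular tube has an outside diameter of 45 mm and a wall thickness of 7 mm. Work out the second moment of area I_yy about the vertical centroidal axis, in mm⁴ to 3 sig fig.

Decompose the section into non-overlapping parts with the origin at the bottom-left of its bounding rectangle.
Outer circle: ⌀45, A = 1590.4 mm², x = 22.5 mm, Ī = 201 289 mm⁴.
Bore (subtracted): ⌀31, A = 754.77 mm², x = 22.5 mm, Ī = 45 333 mm⁴.
By symmetry the centroid is at mid-width, x̄ = 22.5 mm.
All pieces are centred on the vertical centroidal axis, so I = ΣĪ (holes subtracted) = 155 956 mm⁴.

I_yy ≈ 1.56 × 10⁵ mm⁴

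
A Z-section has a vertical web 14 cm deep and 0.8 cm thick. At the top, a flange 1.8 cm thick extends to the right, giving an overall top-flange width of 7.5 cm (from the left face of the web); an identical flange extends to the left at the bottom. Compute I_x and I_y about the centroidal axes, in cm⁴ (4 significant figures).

I_x ≈ 1087 cm⁴, I_y ≈ 430.0 cm⁴

Split into non-overlapping primitives; take the origin at the lower-left of the bounding box.
Web: 0.8 × 14, A = 11.2 cm², y = 7 cm, Ī = 182.933 cm⁴.
Top flange (beyond web): 6.7 × 1.8, A = 12.06 cm², y = 13.1 cm, Ī = 3.2562 cm⁴.
Bottom flange (beyond web): 6.7 × 1.8, A = 12.06 cm², y = 0.9 cm, Ī = 3.2562 cm⁴.
Centroid: ȳ = ΣA·y / ΣA = 7 cm.
Transfer each piece to the centroidal x-axis using Ī + A·d² with d = y − 7:
  web: d = 0 cm → contributes +182.933 cm⁴
  top flange (beyond web): d = 6.1 cm → contributes +452.009 cm⁴
  bottom flange (beyond web): d = -6.1 cm → contributes +452.009 cm⁴
Total I = 1086.95 cm⁴.
For the y-axis: x̄ = 7.1 cm.
Repeating about the centroidal y-axis gives I_y = 430.014 cm⁴.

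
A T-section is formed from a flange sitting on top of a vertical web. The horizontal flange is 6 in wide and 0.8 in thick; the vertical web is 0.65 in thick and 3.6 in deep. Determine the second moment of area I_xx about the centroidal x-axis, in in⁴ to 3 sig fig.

Break the section into simple shapes (no overlaps), measuring from the bottom-left corner of the bounding box.
Flange: 6 × 0.8, A = 4.8 in², y = 4 in, Ī = 0.256 in⁴.
Web: 0.65 × 3.6, A = 2.34 in², y = 1.8 in, Ī = 2.5272 in⁴.
Centroid: ȳ = ΣA·y / ΣA = 3.279 in.
Transfer each piece to the centroidal x-axis using Ī + A·d² with d = y − 3.279:
  flange: d = 0.72101 in → contributes +2.7513 in⁴
  web: d = -1.479 in → contributes +7.6458 in⁴
Total I = 10.397 in⁴.

I_xx ≈ 10.4 in⁴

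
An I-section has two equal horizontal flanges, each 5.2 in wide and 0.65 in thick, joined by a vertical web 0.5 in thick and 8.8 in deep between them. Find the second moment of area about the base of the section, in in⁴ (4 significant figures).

Break the section into simple shapes (no overlaps), measuring from the bottom-left corner of the bounding box.
Bottom flange: 5.2 × 0.65, A = 3.38 in², y = 0.325 in, Ī = 0.119004 in⁴.
Web: 0.5 × 8.8, A = 4.4 in², y = 5.05 in, Ī = 28.3947 in⁴.
Top flange: 5.2 × 0.65, A = 3.38 in², y = 9.775 in, Ī = 0.119004 in⁴.
Transfer each piece to a horizontal axis along the bottom face using Ī + A·d² with d = y − 0:
  bottom flange: d = 0.325 in → contributes +0.476017 in⁴
  web: d = 5.05 in → contributes +140.606 in⁴
  top flange: d = 9.775 in → contributes +323.08 in⁴
Total I = 464.162 in⁴.

I_base ≈ 464.2 in⁴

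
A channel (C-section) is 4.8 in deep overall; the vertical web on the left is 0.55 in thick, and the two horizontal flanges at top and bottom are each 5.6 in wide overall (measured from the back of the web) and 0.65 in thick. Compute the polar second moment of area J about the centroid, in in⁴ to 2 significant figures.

J ≈ 62 in⁴

Decompose the section into non-overlapping parts with the origin at the bottom-left of its bounding rectangle.
Web: 0.55 × 4.8, A = 2.64 in², y = 2.4 in, Ī = 5.069 in⁴.
Top flange (beyond web): 5.05 × 0.65, A = 3.283 in², y = 4.475 in, Ī = 0.1156 in⁴.
Bottom flange (beyond web): 5.05 × 0.65, A = 3.283 in², y = 0.325 in, Ī = 0.1156 in⁴.
By symmetry the centroid is at mid-height, ȳ = 2.4 in.
Transfer each piece to the centroidal x-axis using Ī + A·d² with d = y − 2.4:
  web: d = 0 in → contributes +5.069 in⁴
  top flange (beyond web): d = 2.075 in → contributes +14.25 in⁴
  bottom flange (beyond web): d = -2.075 in → contributes +14.25 in⁴
Total I = 33.57 in⁴.
For the y-axis: x̄ = 2.272 in.
Repeating about the centroidal y-axis gives I_y = 28.78 in⁴.
Polar second moment: J = I_x + I_y = 62.35 in⁴.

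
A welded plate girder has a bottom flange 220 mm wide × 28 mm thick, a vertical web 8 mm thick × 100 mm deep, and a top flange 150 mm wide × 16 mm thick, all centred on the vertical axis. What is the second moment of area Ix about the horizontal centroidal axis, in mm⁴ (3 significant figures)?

Split into non-overlapping primitives; take the origin at the lower-left of the bounding box.
Bottom plate: 220 × 28, A = 6 160 mm², y = 14 mm, Ī = 402 453 mm⁴.
Web plate: 8 × 100, A = 800 mm², y = 78 mm, Ī = 666 667 mm⁴.
Top plate: 150 × 16, A = 2 400 mm², y = 136 mm, Ī = 51 200 mm⁴.
Centroid: ȳ = ΣA·y / ΣA = 50.752 mm.
Transfer each piece to the horizontal centroidal axis using Ī + A·d² with d = y − 50.752:
  bottom plate: d = -36.752 mm → contributes +8 722 886 mm⁴
  web plate: d = 27.248 mm → contributes +1 260 624 mm⁴
  top plate: d = 85.248 mm → contributes +17 492 476 mm⁴
Total I = 27 475 985 mm⁴.

Ix ≈ 2.75 × 10⁷ mm⁴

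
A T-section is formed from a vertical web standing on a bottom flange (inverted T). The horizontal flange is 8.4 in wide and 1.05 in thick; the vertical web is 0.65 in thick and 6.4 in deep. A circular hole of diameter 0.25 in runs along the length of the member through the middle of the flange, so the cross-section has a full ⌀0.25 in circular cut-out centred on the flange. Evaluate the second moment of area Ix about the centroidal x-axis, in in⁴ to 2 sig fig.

Split into non-overlapping primitives; take the origin at the lower-left of the bounding box.
Flange: 8.4 × 1.05, A = 8.82 in², y = 0.525 in, Ī = 0.8103 in⁴.
Web: 0.65 × 6.4, A = 4.16 in², y = 4.25 in, Ī = 14.2 in⁴.
Hole (subtracted): ⌀0.25, A = 0.04909 in², y = 0.525 in, Ī = 0.0001917 in⁴.
Centroid: ȳ = ΣA·y / ΣA = 1.723 in.
Transfer each piece to the centroidal x-axis using Ī + A·d² with d = y − 1.723:
  flange: d = -1.198 in → contributes +13.48 in⁴
  web: d = 2.527 in → contributes +40.76 in⁴
  hole: d = -1.198 in → contributes −0.07069 in⁴
Total I = 54.16 in⁴.

Ix ≈ 54 in⁴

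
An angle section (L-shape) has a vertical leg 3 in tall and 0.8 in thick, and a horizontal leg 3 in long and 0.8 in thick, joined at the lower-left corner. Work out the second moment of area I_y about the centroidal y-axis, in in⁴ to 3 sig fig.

Break the section into simple shapes (no overlaps), measuring from the bottom-left corner of the bounding box.
Vertical leg: 0.8 × 3, A = 2.4 in², x = 0.4 in, Ī = 0.128 in⁴.
Horizontal leg (remainder): 2.2 × 0.8, A = 1.76 in², x = 1.9 in, Ī = 0.70987 in⁴.
Centroid: x̄ = ΣA·x / ΣA = 1.0346 in.
Transfer each piece to the centroidal y-axis using Ī + A·d² with d = x − 1.0346:
  vertical leg: d = -0.63462 in → contributes +1.0946 in⁴
  horizontal leg (remainder): d = 0.86538 in → contributes +2.0279 in⁴
Total I = 3.1225 in⁴.

I_y ≈ 3.12 in⁴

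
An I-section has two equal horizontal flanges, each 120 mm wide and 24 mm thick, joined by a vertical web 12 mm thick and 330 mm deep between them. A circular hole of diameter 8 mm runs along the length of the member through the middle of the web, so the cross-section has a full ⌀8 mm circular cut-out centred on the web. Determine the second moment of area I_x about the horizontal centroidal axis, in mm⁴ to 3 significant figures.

I_x ≈ 2.17 × 10⁸ mm⁴

Decompose the section into non-overlapping parts with the origin at the bottom-left of its bounding rectangle.
Bottom flange: 120 × 24, A = 2 880 mm², y = 12 mm, Ī = 138 240 mm⁴.
Web: 12 × 330, A = 3 960 mm², y = 189 mm, Ī = 35 937 000 mm⁴.
Top flange: 120 × 24, A = 2 880 mm², y = 366 mm, Ī = 138 240 mm⁴.
Hole (subtracted): ⌀8, A = 50.265 mm², y = 189 mm, Ī = 201.06 mm⁴.
By symmetry the centroid is at mid-height, ȳ = 189 mm.
Transfer each piece to the horizontal centroidal axis using Ī + A·d² with d = y − 189:
  bottom flange: d = -177 mm → contributes +90 365 760 mm⁴
  web: d = 0 mm → contributes +35 937 000 mm⁴
  top flange: d = 177 mm → contributes +90 365 760 mm⁴
  hole: d = 0 mm → contributes −201.06 mm⁴
Total I = 216 668 319 mm⁴.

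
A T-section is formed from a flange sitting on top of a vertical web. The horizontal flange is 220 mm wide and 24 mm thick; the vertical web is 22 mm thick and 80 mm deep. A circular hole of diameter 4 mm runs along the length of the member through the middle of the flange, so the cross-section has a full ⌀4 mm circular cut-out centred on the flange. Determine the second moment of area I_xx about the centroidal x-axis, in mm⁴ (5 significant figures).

Treat the section as a set of non-overlapping primitives; coordinates are from the bounding-box lower-left.
Flange: 220 × 24, A = 5 280 mm², y = 92 mm, Ī = 253 440 mm⁴.
Web: 22 × 80, A = 1 760 mm², y = 40 mm, Ī = 938666.7 mm⁴.
Hole (subtracted): ⌀4, A = 12.56637 mm², y = 92 mm, Ī = 12.56637 mm⁴.
Centroid: ȳ = ΣA·y / ΣA = 78.97675 mm.
Transfer each piece to the centroidal x-axis using Ī + A·d² with d = y − 78.97675:
  flange: d = 13.02325 mm → contributes +1 148 954 mm⁴
  web: d = -38.97675 mm → contributes +3 612 436 mm⁴
  hole: d = 13.02325 mm → contributes −2143.885 mm⁴
Total I = 4 759 247 mm⁴.

I_xx ≈ 4.7592 × 10⁶ mm⁴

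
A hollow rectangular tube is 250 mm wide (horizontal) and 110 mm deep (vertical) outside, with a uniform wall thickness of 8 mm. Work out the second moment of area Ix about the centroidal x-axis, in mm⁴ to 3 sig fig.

Break the section into simple shapes (no overlaps), measuring from the bottom-left corner of the bounding box.
Outer rectangle: 250 × 110, A = 27 500 mm², y = 55 mm, Ī = 27 729 167 mm⁴.
Inner void (subtracted): 234 × 94, A = 21 996 mm², y = 55 mm, Ī = 16 196 388 mm⁴.
By symmetry the centroid is at mid-height, ȳ = 55 mm.
All pieces are centred on the centroidal x-axis, so I = ΣĪ (holes subtracted) = 11 532 779 mm⁴.

Ix ≈ 1.15 × 10⁷ mm⁴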